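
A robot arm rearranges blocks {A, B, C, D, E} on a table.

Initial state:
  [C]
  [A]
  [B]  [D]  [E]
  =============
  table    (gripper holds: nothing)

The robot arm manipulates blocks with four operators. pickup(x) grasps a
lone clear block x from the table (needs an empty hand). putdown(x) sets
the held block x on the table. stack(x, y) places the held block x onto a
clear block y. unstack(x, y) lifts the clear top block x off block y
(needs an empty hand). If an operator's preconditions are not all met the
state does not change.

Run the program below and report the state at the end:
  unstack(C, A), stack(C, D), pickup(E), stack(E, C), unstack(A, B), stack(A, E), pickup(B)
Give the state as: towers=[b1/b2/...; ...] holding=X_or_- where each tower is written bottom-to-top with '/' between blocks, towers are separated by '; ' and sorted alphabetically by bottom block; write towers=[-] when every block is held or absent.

towers=[D/C/E/A] holding=B

step 1 (unstack(C, A)): towers=[B/A; D; E] holding=C
step 2 (stack(C, D)): towers=[B/A; D/C; E] holding=-
step 3 (pickup(E)): towers=[B/A; D/C] holding=E
step 4 (stack(E, C)): towers=[B/A; D/C/E] holding=-
step 5 (unstack(A, B)): towers=[B; D/C/E] holding=A
step 6 (stack(A, E)): towers=[B; D/C/E/A] holding=-
step 7 (pickup(B)): towers=[D/C/E/A] holding=B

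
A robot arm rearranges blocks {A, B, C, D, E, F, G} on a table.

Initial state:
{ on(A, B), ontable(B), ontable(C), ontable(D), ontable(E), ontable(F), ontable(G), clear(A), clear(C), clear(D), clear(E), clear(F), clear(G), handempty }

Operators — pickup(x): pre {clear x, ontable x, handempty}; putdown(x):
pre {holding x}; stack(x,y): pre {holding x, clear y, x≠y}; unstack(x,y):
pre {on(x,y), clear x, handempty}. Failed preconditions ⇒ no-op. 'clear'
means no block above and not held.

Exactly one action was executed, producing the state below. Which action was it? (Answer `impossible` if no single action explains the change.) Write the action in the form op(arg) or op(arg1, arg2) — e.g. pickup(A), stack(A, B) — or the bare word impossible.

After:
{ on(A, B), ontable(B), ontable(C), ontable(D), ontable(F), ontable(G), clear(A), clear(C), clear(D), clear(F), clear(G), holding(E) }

target: towers=[B/A; C; D; F; G] holding=E
         pickup(F) → towers=[B/A; C; D; E; G] holding=F
         pickup(G) → towers=[B/A; C; D; E; F] holding=G
         pickup(D) → towers=[B/A; C; E; F; G] holding=D
     unstack(A, B) → towers=[B; C; D; E; F; G] holding=A
         pickup(E) → towers=[B/A; C; D; F; G] holding=E  ← match
         pickup(C) → towers=[B/A; D; E; F; G] holding=C

pickup(E)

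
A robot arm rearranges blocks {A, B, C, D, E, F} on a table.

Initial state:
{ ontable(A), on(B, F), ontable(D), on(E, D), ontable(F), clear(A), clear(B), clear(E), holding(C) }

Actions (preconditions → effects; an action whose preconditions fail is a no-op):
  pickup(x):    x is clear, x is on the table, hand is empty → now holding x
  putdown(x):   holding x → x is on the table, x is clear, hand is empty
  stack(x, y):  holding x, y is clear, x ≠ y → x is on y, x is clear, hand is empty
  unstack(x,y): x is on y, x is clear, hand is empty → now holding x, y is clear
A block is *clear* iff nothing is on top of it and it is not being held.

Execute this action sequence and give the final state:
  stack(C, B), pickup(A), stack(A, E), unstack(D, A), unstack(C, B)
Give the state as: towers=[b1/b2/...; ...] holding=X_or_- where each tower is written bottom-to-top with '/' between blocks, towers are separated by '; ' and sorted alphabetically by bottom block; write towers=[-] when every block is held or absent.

step 1 (stack(C, B)): towers=[A; D/E; F/B/C] holding=-
step 2 (pickup(A)): towers=[D/E; F/B/C] holding=A
step 3 (stack(A, E)): towers=[D/E/A; F/B/C] holding=-
step 4 (unstack(D, A)) [no-op]: towers=[D/E/A; F/B/C] holding=-
step 5 (unstack(C, B)): towers=[D/E/A; F/B] holding=C

towers=[D/E/A; F/B] holding=C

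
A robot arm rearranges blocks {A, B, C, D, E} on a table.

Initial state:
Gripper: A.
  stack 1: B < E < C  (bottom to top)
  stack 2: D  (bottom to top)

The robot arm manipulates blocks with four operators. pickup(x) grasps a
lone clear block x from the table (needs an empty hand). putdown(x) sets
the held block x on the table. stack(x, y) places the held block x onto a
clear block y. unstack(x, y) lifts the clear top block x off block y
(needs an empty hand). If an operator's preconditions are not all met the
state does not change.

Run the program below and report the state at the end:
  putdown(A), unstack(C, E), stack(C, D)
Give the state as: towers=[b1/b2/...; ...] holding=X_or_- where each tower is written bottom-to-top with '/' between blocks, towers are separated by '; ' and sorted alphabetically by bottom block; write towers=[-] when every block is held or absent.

towers=[A; B/E; D/C] holding=-

step 1 (putdown(A)): towers=[A; B/E/C; D] holding=-
step 2 (unstack(C, E)): towers=[A; B/E; D] holding=C
step 3 (stack(C, D)): towers=[A; B/E; D/C] holding=-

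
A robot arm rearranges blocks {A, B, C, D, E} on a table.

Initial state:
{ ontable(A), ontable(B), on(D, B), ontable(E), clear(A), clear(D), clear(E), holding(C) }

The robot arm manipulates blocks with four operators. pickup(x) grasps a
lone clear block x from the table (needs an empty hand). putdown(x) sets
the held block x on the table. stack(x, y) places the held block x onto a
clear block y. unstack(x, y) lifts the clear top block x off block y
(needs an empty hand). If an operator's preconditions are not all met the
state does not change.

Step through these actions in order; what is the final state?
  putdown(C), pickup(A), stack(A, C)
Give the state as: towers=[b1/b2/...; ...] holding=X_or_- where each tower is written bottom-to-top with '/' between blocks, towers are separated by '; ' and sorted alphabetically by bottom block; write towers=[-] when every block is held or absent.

towers=[B/D; C/A; E] holding=-

step 1 (putdown(C)): towers=[A; B/D; C; E] holding=-
step 2 (pickup(A)): towers=[B/D; C; E] holding=A
step 3 (stack(A, C)): towers=[B/D; C/A; E] holding=-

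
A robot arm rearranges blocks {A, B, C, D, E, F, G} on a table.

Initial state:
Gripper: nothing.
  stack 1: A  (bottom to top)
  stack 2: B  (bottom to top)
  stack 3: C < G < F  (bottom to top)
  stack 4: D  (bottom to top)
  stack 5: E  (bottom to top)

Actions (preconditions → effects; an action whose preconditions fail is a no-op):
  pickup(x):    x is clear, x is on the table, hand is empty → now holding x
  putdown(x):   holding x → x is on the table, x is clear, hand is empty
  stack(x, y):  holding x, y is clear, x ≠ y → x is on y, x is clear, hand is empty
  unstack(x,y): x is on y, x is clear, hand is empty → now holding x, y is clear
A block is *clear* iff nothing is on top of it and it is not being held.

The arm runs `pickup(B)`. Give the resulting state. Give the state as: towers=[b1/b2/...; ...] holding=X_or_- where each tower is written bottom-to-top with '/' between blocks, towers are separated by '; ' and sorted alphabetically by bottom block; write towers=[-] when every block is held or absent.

before: towers=[A; B; C/G/F; D; E] holding=-
pre[pickup(B)]: clear(B) yes, ontable(B) yes, handempty yes
all met → apply pickup(B)
after:  towers=[A; C/G/F; D; E] holding=B

towers=[A; C/G/F; D; E] holding=B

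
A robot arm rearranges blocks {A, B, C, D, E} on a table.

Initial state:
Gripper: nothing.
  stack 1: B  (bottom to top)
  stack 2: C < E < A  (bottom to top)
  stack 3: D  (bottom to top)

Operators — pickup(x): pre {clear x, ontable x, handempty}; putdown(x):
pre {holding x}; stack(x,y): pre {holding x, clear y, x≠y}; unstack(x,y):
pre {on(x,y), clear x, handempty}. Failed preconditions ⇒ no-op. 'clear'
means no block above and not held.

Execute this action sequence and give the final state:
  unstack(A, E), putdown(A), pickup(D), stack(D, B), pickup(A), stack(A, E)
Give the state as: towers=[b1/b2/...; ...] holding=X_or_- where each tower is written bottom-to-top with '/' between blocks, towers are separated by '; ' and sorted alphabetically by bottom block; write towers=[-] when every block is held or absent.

towers=[B/D; C/E/A] holding=-

step 1 (unstack(A, E)): towers=[B; C/E; D] holding=A
step 2 (putdown(A)): towers=[A; B; C/E; D] holding=-
step 3 (pickup(D)): towers=[A; B; C/E] holding=D
step 4 (stack(D, B)): towers=[A; B/D; C/E] holding=-
step 5 (pickup(A)): towers=[B/D; C/E] holding=A
step 6 (stack(A, E)): towers=[B/D; C/E/A] holding=-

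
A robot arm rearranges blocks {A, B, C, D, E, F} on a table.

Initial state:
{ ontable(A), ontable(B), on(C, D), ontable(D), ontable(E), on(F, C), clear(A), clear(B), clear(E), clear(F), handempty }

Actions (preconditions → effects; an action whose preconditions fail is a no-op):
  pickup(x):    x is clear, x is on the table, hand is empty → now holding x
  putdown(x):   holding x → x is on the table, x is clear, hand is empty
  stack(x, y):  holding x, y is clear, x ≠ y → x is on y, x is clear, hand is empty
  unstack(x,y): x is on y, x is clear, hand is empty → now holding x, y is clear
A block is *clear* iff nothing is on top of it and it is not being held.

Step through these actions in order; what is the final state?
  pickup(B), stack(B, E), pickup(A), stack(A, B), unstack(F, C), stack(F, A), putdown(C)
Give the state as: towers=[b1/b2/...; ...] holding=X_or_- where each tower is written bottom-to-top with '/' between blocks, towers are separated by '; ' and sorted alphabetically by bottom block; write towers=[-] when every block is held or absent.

towers=[D/C; E/B/A/F] holding=-

step 1 (pickup(B)): towers=[A; D/C/F; E] holding=B
step 2 (stack(B, E)): towers=[A; D/C/F; E/B] holding=-
step 3 (pickup(A)): towers=[D/C/F; E/B] holding=A
step 4 (stack(A, B)): towers=[D/C/F; E/B/A] holding=-
step 5 (unstack(F, C)): towers=[D/C; E/B/A] holding=F
step 6 (stack(F, A)): towers=[D/C; E/B/A/F] holding=-
step 7 (putdown(C)) [no-op]: towers=[D/C; E/B/A/F] holding=-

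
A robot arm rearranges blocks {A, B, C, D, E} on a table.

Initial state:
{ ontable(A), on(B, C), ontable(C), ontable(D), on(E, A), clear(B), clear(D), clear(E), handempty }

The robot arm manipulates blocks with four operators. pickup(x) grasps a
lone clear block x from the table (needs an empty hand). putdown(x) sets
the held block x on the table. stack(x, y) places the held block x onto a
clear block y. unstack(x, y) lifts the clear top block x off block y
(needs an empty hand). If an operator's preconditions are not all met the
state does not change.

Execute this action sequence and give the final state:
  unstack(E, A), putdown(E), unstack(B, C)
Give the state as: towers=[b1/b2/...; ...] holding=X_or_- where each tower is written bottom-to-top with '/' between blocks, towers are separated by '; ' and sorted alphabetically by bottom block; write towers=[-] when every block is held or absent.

towers=[A; C; D; E] holding=B

step 1 (unstack(E, A)): towers=[A; C/B; D] holding=E
step 2 (putdown(E)): towers=[A; C/B; D; E] holding=-
step 3 (unstack(B, C)): towers=[A; C; D; E] holding=B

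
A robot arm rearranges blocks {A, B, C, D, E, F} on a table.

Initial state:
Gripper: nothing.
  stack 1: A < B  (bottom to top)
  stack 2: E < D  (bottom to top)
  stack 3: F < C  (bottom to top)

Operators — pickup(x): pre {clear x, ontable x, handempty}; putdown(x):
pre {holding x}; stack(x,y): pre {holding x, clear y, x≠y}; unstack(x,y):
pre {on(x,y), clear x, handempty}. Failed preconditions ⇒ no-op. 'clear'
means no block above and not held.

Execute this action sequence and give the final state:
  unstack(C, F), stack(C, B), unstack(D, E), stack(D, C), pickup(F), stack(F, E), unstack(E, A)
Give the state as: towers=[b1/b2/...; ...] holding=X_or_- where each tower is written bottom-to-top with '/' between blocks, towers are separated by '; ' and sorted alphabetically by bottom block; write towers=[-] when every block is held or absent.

towers=[A/B/C/D; E/F] holding=-

step 1 (unstack(C, F)): towers=[A/B; E/D; F] holding=C
step 2 (stack(C, B)): towers=[A/B/C; E/D; F] holding=-
step 3 (unstack(D, E)): towers=[A/B/C; E; F] holding=D
step 4 (stack(D, C)): towers=[A/B/C/D; E; F] holding=-
step 5 (pickup(F)): towers=[A/B/C/D; E] holding=F
step 6 (stack(F, E)): towers=[A/B/C/D; E/F] holding=-
step 7 (unstack(E, A)) [no-op]: towers=[A/B/C/D; E/F] holding=-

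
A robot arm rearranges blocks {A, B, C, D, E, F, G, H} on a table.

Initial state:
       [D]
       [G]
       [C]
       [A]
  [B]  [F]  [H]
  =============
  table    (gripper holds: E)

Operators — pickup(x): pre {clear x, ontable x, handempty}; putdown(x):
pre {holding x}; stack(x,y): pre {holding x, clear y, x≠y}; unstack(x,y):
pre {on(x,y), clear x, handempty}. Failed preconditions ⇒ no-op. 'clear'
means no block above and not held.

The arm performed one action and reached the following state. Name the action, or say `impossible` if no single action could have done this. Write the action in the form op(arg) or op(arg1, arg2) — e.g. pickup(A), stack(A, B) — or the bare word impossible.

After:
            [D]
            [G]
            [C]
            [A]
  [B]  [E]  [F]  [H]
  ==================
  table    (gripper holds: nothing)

target: towers=[B; E; F/A/C/G/D; H] holding=-
        putdown(E) → towers=[B; E; F/A/C/G/D; H] holding=-  ← match
       stack(E, H) → towers=[B; F/A/C/G/D; H/E] holding=-
       stack(E, B) → towers=[B/E; F/A/C/G/D; H] holding=-
       stack(E, D) → towers=[B; F/A/C/G/D/E; H] holding=-

putdown(E)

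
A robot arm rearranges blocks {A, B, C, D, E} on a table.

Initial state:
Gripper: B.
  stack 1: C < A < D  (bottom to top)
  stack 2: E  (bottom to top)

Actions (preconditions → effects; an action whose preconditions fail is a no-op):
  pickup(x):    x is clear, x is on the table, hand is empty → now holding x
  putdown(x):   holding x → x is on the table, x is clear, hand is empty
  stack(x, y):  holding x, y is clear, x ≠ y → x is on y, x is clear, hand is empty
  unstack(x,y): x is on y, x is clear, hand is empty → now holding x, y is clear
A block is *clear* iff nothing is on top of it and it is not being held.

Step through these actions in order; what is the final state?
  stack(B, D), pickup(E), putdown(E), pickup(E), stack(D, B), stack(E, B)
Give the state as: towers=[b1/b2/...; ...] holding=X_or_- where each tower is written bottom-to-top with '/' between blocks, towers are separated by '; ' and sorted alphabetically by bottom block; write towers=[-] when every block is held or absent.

towers=[C/A/D/B/E] holding=-

step 1 (stack(B, D)): towers=[C/A/D/B; E] holding=-
step 2 (pickup(E)): towers=[C/A/D/B] holding=E
step 3 (putdown(E)): towers=[C/A/D/B; E] holding=-
step 4 (pickup(E)): towers=[C/A/D/B] holding=E
step 5 (stack(D, B)) [no-op]: towers=[C/A/D/B] holding=E
step 6 (stack(E, B)): towers=[C/A/D/B/E] holding=-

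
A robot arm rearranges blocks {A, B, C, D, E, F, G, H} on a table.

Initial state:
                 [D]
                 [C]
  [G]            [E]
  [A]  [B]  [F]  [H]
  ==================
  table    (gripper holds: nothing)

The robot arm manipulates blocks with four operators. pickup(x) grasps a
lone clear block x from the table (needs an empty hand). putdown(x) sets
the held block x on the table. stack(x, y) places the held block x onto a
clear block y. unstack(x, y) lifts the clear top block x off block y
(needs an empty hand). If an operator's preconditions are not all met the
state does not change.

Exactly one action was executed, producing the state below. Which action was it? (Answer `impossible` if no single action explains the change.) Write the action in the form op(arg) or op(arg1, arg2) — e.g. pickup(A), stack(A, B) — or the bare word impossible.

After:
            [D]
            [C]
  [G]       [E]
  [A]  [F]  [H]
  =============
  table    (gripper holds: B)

target: towers=[A/G; F; H/E/C/D] holding=B
     unstack(G, A) → towers=[A; B; F; H/E/C/D] holding=G
         pickup(B) → towers=[A/G; F; H/E/C/D] holding=B  ← match
         pickup(F) → towers=[A/G; B; H/E/C/D] holding=F
     unstack(D, C) → towers=[A/G; B; F; H/E/C] holding=D

pickup(B)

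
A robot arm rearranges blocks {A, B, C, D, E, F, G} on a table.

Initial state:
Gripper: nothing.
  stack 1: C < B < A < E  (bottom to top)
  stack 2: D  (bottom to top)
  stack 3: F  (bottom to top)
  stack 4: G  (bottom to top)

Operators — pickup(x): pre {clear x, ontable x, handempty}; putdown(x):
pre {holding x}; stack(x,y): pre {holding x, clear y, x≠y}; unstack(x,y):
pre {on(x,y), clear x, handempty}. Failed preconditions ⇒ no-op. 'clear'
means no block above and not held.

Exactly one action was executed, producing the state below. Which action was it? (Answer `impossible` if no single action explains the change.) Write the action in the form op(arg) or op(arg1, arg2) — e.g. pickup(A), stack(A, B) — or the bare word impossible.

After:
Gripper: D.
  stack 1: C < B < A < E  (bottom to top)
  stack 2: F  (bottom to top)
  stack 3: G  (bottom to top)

target: towers=[C/B/A/E; F; G] holding=D
         pickup(F) → towers=[C/B/A/E; D; G] holding=F
         pickup(G) → towers=[C/B/A/E; D; F] holding=G
         pickup(D) → towers=[C/B/A/E; F; G] holding=D  ← match
     unstack(E, A) → towers=[C/B/A; D; F; G] holding=E

pickup(D)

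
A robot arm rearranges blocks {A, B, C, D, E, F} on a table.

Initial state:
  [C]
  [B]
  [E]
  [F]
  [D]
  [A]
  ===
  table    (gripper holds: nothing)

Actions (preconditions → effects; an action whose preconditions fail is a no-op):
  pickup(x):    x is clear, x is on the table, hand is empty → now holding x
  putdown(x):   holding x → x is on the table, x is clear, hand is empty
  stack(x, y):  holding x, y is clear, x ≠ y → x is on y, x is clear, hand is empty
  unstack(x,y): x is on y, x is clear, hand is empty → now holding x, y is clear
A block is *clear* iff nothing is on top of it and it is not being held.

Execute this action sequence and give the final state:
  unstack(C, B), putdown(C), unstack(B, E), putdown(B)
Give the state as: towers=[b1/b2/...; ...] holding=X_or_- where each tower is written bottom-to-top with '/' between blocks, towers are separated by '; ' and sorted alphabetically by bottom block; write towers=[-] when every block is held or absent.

towers=[A/D/F/E; B; C] holding=-

step 1 (unstack(C, B)): towers=[A/D/F/E/B] holding=C
step 2 (putdown(C)): towers=[A/D/F/E/B; C] holding=-
step 3 (unstack(B, E)): towers=[A/D/F/E; C] holding=B
step 4 (putdown(B)): towers=[A/D/F/E; B; C] holding=-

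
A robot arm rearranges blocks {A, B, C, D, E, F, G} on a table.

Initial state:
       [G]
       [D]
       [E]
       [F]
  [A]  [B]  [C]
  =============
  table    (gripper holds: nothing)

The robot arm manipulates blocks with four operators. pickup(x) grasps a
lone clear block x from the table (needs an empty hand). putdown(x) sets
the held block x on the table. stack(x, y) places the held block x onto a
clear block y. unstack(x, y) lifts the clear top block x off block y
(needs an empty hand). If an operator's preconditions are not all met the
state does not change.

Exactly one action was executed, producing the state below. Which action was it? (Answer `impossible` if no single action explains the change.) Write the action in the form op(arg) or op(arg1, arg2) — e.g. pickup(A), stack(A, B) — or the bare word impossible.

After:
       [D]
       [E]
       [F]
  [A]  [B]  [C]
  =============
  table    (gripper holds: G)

unstack(G, D)

target: towers=[A; B/F/E/D; C] holding=G
     unstack(G, D) → towers=[A; B/F/E/D; C] holding=G  ← match
         pickup(A) → towers=[B/F/E/D/G; C] holding=A
         pickup(C) → towers=[A; B/F/E/D/G] holding=C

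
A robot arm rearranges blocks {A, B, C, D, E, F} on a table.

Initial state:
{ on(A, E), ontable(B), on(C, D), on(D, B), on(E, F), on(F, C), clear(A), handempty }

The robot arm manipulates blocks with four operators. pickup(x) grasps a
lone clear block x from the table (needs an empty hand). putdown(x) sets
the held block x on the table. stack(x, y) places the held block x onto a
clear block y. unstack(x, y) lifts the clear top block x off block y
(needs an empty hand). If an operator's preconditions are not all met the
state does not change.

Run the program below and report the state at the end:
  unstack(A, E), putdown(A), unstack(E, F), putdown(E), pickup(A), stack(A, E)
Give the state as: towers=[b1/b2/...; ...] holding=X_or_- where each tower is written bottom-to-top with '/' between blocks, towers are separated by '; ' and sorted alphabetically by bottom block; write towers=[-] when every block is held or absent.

step 1 (unstack(A, E)): towers=[B/D/C/F/E] holding=A
step 2 (putdown(A)): towers=[A; B/D/C/F/E] holding=-
step 3 (unstack(E, F)): towers=[A; B/D/C/F] holding=E
step 4 (putdown(E)): towers=[A; B/D/C/F; E] holding=-
step 5 (pickup(A)): towers=[B/D/C/F; E] holding=A
step 6 (stack(A, E)): towers=[B/D/C/F; E/A] holding=-

towers=[B/D/C/F; E/A] holding=-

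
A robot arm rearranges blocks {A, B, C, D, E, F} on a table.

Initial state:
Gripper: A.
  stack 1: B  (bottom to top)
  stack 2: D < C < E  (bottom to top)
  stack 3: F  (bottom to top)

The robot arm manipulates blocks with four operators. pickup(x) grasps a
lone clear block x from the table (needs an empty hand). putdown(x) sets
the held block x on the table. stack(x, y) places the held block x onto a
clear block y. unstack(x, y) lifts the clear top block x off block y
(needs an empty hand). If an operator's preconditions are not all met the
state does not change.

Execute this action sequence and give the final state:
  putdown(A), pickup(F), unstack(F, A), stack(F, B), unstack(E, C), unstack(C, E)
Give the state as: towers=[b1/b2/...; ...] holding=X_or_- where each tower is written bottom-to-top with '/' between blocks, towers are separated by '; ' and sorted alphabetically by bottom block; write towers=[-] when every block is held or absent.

step 1 (putdown(A)): towers=[A; B; D/C/E; F] holding=-
step 2 (pickup(F)): towers=[A; B; D/C/E] holding=F
step 3 (unstack(F, A)) [no-op]: towers=[A; B; D/C/E] holding=F
step 4 (stack(F, B)): towers=[A; B/F; D/C/E] holding=-
step 5 (unstack(E, C)): towers=[A; B/F; D/C] holding=E
step 6 (unstack(C, E)) [no-op]: towers=[A; B/F; D/C] holding=E

towers=[A; B/F; D/C] holding=E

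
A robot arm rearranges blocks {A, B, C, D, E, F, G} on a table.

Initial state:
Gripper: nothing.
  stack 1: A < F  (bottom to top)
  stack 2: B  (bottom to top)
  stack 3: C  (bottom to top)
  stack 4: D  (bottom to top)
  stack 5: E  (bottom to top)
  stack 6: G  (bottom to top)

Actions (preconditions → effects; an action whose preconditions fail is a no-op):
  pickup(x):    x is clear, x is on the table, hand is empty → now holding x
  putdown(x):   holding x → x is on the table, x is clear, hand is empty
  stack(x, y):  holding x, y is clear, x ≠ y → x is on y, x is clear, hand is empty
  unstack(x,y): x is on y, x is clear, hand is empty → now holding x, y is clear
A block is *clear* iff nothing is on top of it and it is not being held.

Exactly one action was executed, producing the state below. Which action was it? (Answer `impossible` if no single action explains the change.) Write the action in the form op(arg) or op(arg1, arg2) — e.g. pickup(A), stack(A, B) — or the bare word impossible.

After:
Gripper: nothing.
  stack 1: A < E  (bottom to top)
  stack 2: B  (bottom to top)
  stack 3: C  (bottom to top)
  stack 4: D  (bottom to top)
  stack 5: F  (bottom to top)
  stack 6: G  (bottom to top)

target: towers=[A/E; B; C; D; F; G] holding=-
         pickup(B) → towers=[A/F; C; D; E; G] holding=B
     unstack(F, A) → towers=[A; B; C; D; E; G] holding=F
         pickup(G) → towers=[A/F; B; C; D; E] holding=G
         pickup(D) → towers=[A/F; B; C; E; G] holding=D
         pickup(E) → towers=[A/F; B; C; D; G] holding=E
         pickup(C) → towers=[A/F; B; D; E; G] holding=C
none of the 6 applicable actions match → impossible

impossible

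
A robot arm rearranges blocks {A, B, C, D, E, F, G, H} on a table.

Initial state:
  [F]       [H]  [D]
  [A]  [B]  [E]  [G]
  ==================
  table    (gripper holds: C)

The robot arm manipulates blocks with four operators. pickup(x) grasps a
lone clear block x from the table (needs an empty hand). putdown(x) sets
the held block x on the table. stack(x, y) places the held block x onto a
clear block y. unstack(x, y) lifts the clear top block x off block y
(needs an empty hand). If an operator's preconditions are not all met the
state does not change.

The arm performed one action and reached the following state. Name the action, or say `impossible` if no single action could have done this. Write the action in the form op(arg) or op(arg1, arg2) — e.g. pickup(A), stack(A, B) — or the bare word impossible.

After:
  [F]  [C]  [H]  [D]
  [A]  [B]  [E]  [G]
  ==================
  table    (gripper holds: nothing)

stack(C, B)

target: towers=[A/F; B/C; E/H; G/D] holding=-
        putdown(C) → towers=[A/F; B; C; E/H; G/D] holding=-
       stack(C, H) → towers=[A/F; B; E/H/C; G/D] holding=-
       stack(C, B) → towers=[A/F; B/C; E/H; G/D] holding=-  ← match
       stack(C, F) → towers=[A/F/C; B; E/H; G/D] holding=-
       stack(C, D) → towers=[A/F; B; E/H; G/D/C] holding=-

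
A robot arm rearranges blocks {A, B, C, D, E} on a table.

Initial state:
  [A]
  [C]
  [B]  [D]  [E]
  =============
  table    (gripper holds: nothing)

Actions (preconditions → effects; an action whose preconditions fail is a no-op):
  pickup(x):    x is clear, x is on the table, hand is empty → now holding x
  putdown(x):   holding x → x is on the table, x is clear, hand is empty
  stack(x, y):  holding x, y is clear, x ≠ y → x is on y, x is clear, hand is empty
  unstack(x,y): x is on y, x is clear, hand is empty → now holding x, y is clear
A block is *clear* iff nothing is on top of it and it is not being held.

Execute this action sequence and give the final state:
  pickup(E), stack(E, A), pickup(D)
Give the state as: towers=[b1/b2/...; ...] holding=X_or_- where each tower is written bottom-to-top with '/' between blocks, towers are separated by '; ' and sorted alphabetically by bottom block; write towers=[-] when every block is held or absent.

towers=[B/C/A/E] holding=D

step 1 (pickup(E)): towers=[B/C/A; D] holding=E
step 2 (stack(E, A)): towers=[B/C/A/E; D] holding=-
step 3 (pickup(D)): towers=[B/C/A/E] holding=D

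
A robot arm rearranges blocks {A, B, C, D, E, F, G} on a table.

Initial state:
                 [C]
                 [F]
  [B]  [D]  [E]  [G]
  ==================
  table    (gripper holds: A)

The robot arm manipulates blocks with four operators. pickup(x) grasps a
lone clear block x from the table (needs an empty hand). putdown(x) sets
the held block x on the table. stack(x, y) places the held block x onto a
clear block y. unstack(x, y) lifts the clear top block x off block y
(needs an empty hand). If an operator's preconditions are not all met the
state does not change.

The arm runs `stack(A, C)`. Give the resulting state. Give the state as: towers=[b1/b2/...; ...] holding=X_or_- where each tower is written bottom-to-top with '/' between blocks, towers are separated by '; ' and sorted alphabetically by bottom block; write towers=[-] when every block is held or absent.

towers=[B; D; E; G/F/C/A] holding=-

before: towers=[B; D; E; G/F/C] holding=A
pre[stack(A, C)]: holding(A) ok, clear(C) ok, A≠C ok
all met → apply stack(A, C)
after:  towers=[B; D; E; G/F/C/A] holding=-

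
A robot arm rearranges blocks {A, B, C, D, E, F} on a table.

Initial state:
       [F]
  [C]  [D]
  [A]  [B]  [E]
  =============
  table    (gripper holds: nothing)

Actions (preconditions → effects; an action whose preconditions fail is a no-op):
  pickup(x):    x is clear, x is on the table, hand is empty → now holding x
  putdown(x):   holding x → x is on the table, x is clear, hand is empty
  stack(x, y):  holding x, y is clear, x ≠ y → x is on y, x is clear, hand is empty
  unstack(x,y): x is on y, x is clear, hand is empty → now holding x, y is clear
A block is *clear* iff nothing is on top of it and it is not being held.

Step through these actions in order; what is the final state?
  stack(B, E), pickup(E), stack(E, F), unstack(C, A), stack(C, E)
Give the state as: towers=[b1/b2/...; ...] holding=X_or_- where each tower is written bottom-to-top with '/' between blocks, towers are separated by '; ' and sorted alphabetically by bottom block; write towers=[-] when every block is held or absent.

towers=[A; B/D/F/E/C] holding=-

step 1 (stack(B, E)) [no-op]: towers=[A/C; B/D/F; E] holding=-
step 2 (pickup(E)): towers=[A/C; B/D/F] holding=E
step 3 (stack(E, F)): towers=[A/C; B/D/F/E] holding=-
step 4 (unstack(C, A)): towers=[A; B/D/F/E] holding=C
step 5 (stack(C, E)): towers=[A; B/D/F/E/C] holding=-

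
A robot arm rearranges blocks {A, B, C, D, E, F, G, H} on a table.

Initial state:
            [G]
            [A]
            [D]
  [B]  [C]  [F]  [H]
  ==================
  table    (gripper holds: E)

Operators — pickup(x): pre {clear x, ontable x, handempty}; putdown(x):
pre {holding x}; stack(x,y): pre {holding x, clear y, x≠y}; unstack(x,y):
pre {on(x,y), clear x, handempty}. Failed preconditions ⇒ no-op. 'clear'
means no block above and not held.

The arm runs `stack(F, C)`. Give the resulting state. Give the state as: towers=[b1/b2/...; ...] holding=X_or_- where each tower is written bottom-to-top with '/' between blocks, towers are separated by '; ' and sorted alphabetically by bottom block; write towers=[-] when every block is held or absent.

towers=[B; C; F/D/A/G; H] holding=E

before: towers=[B; C; F/D/A/G; H] holding=E
pre[stack(F, C)]: holding(F) ✗, clear(C) ✓, F≠C ✓
holding(F) unmet → stack(F, C) is a no-op
after:  towers=[B; C; F/D/A/G; H] holding=E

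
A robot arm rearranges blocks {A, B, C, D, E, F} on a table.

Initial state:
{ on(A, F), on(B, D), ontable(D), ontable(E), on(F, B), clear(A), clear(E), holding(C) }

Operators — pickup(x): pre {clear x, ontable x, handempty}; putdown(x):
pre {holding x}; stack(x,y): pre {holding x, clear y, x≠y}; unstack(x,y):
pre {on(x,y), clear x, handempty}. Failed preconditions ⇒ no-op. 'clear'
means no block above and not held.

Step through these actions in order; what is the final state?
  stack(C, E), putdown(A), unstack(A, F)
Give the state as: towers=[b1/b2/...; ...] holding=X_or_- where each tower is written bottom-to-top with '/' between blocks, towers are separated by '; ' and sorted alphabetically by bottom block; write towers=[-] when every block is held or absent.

towers=[D/B/F; E/C] holding=A

step 1 (stack(C, E)): towers=[D/B/F/A; E/C] holding=-
step 2 (putdown(A)) [no-op]: towers=[D/B/F/A; E/C] holding=-
step 3 (unstack(A, F)): towers=[D/B/F; E/C] holding=A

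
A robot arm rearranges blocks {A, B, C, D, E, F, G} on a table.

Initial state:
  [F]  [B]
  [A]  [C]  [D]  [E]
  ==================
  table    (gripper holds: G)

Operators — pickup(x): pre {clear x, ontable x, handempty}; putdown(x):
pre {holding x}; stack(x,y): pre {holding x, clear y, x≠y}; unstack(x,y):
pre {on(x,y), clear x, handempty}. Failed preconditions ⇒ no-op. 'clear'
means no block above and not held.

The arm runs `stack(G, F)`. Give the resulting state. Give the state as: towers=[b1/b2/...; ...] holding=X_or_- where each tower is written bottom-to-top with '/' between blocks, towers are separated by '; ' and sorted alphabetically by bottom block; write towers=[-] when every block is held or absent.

towers=[A/F/G; C/B; D; E] holding=-

before: towers=[A/F; C/B; D; E] holding=G
pre[stack(G, F)]: holding(G) yes, clear(F) yes, G≠F yes
all met → apply stack(G, F)
after:  towers=[A/F/G; C/B; D; E] holding=-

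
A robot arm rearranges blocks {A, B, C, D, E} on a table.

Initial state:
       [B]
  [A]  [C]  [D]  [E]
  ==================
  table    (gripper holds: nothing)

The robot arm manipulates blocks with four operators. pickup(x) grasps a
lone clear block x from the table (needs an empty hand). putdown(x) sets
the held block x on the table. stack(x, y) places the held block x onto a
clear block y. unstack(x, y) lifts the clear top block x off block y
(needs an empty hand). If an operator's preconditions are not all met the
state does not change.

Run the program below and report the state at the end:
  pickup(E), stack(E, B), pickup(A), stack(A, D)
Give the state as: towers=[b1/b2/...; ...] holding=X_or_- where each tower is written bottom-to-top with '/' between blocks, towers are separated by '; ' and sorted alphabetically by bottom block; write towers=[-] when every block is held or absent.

towers=[C/B/E; D/A] holding=-

step 1 (pickup(E)): towers=[A; C/B; D] holding=E
step 2 (stack(E, B)): towers=[A; C/B/E; D] holding=-
step 3 (pickup(A)): towers=[C/B/E; D] holding=A
step 4 (stack(A, D)): towers=[C/B/E; D/A] holding=-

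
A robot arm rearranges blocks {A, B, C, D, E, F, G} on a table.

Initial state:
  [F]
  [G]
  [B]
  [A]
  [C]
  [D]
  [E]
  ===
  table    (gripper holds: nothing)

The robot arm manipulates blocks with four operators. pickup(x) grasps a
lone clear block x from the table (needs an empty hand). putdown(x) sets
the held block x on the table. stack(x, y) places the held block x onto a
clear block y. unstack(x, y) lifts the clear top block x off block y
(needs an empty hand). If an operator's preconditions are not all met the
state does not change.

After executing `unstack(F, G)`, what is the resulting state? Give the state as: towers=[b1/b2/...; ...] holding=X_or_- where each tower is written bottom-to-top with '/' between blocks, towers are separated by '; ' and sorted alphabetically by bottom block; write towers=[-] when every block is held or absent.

before: towers=[E/D/C/A/B/G/F] holding=-
pre[unstack(F, G)]: on(F,G) ✓, clear(F) ✓, handempty ✓
all met → apply unstack(F, G)
after:  towers=[E/D/C/A/B/G] holding=F

towers=[E/D/C/A/B/G] holding=F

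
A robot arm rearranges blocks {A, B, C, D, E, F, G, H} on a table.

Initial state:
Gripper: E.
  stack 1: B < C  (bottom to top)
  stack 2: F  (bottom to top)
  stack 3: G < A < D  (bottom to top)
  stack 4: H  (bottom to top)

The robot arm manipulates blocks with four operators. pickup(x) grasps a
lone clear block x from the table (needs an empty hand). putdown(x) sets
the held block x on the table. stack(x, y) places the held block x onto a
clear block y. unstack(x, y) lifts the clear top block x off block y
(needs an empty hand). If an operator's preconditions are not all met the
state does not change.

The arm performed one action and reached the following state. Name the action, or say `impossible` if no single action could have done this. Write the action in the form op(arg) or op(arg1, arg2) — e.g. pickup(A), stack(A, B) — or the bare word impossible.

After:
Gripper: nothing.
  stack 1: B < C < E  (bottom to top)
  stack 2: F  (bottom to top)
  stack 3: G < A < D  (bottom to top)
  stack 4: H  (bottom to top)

stack(E, C)

target: towers=[B/C/E; F; G/A/D; H] holding=-
        putdown(E) → towers=[B/C; E; F; G/A/D; H] holding=-
       stack(E, H) → towers=[B/C; F; G/A/D; H/E] holding=-
       stack(E, F) → towers=[B/C; F/E; G/A/D; H] holding=-
       stack(E, D) → towers=[B/C; F; G/A/D/E; H] holding=-
       stack(E, C) → towers=[B/C/E; F; G/A/D; H] holding=-  ← match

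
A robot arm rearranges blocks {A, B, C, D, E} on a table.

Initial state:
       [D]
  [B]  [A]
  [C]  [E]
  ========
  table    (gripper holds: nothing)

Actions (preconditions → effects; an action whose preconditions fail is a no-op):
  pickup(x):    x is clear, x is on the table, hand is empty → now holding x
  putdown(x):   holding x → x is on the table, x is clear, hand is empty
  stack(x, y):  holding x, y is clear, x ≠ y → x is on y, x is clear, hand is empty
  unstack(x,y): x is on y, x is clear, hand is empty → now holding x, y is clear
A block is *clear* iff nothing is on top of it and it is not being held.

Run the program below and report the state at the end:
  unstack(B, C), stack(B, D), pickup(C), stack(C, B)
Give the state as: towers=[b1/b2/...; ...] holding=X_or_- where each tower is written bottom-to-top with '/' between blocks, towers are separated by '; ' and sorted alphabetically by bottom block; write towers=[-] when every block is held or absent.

step 1 (unstack(B, C)): towers=[C; E/A/D] holding=B
step 2 (stack(B, D)): towers=[C; E/A/D/B] holding=-
step 3 (pickup(C)): towers=[E/A/D/B] holding=C
step 4 (stack(C, B)): towers=[E/A/D/B/C] holding=-

towers=[E/A/D/B/C] holding=-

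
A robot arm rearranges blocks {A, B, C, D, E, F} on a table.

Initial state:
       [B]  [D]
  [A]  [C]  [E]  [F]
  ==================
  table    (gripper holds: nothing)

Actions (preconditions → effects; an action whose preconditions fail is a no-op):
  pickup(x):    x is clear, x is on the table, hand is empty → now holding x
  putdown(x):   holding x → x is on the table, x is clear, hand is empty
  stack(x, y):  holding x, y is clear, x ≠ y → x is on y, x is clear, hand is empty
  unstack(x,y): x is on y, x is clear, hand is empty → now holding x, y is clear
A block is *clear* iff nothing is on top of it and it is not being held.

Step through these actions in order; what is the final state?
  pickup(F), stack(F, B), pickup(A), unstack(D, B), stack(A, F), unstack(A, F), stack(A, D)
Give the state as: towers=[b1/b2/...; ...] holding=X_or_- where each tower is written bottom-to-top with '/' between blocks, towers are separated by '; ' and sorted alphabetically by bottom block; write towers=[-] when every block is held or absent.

towers=[C/B/F; E/D/A] holding=-

step 1 (pickup(F)): towers=[A; C/B; E/D] holding=F
step 2 (stack(F, B)): towers=[A; C/B/F; E/D] holding=-
step 3 (pickup(A)): towers=[C/B/F; E/D] holding=A
step 4 (unstack(D, B)) [no-op]: towers=[C/B/F; E/D] holding=A
step 5 (stack(A, F)): towers=[C/B/F/A; E/D] holding=-
step 6 (unstack(A, F)): towers=[C/B/F; E/D] holding=A
step 7 (stack(A, D)): towers=[C/B/F; E/D/A] holding=-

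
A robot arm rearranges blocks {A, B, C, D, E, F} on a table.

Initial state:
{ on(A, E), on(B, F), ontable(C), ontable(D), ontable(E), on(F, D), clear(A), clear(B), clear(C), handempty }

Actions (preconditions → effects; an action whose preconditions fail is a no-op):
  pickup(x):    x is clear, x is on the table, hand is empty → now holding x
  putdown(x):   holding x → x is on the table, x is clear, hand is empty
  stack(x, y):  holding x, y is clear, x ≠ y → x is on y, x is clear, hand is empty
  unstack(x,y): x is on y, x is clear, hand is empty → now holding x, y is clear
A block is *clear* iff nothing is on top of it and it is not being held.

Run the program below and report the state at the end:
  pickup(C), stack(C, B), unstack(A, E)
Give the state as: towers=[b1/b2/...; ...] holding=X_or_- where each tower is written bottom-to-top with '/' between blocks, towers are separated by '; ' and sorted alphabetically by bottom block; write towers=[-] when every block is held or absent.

step 1 (pickup(C)): towers=[D/F/B; E/A] holding=C
step 2 (stack(C, B)): towers=[D/F/B/C; E/A] holding=-
step 3 (unstack(A, E)): towers=[D/F/B/C; E] holding=A

towers=[D/F/B/C; E] holding=A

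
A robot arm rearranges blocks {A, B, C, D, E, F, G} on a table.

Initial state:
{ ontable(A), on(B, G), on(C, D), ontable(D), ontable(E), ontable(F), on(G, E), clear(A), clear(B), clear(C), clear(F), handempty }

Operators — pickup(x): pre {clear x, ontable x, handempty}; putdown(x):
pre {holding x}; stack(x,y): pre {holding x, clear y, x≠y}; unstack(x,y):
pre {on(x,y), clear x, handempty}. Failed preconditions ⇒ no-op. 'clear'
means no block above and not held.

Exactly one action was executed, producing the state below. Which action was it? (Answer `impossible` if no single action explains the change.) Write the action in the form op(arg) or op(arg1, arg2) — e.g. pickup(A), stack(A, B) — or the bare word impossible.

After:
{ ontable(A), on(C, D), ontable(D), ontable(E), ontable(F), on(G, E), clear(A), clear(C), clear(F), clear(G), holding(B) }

unstack(B, G)

target: towers=[A; D/C; E/G; F] holding=B
     unstack(B, G) → towers=[A; D/C; E/G; F] holding=B  ← match
         pickup(F) → towers=[A; D/C; E/G/B] holding=F
         pickup(A) → towers=[D/C; E/G/B; F] holding=A
     unstack(C, D) → towers=[A; D; E/G/B; F] holding=C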